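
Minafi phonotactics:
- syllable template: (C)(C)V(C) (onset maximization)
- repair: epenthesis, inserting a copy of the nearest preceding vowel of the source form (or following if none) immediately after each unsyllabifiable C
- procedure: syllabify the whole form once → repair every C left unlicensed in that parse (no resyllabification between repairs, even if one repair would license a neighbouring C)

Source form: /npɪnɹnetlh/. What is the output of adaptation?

npɪnɹnetlehe

Under (C)(C)V(C), the unsyllabifiable consonants are /l/, /h/ (at most one coda consonant is licensed; onsets may contain at most 2 consonants).
Inserting the epenthetic vowel yields /l/ → /le/, /h/ → /he/.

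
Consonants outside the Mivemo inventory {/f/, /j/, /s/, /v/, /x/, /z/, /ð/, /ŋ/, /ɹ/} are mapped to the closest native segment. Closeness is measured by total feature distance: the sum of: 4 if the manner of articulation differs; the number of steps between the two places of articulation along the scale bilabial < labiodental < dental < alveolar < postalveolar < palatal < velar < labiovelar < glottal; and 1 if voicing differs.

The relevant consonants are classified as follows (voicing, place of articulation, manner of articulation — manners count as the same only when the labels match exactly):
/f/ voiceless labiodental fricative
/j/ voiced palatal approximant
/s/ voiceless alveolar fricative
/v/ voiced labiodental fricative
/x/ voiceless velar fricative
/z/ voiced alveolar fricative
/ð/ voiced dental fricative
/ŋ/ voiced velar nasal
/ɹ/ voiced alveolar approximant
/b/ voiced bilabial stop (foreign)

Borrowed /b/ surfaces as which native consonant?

v

/v/ is closest: manner differs (stop→fricative, +4), place distance 1 (bilabial→labiodental), same voicing; total 5. Next closest is /f/ at distance 6.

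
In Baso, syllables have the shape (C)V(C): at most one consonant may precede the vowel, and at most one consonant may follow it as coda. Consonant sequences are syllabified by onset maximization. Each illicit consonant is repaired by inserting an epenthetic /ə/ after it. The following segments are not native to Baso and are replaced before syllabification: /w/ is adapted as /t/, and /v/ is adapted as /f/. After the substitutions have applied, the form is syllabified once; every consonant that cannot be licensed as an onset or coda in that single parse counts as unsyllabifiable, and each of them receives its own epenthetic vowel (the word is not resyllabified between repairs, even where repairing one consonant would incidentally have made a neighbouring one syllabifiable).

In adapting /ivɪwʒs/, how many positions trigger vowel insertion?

After substitution the input is /ifɪtʒs/.
The unsyllabifiable consonants are /ʒ/, /s/; each receives one epenthetic vowel.

2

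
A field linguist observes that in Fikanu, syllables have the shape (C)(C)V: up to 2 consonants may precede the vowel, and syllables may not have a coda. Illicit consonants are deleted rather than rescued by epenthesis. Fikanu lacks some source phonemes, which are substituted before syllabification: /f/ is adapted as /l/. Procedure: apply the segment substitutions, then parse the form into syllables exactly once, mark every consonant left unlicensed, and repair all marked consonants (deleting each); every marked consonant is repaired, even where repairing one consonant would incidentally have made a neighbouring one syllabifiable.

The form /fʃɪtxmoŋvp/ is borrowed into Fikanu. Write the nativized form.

lʃɪxmo

Substitution: /f/ → /l/, giving /lʃɪtxmoŋvp/.
Under (C)(C)V, the unsyllabifiable consonants are /t/, /ŋ/, /v/, /p/ (no codas are permitted; onsets may contain at most 2 consonants).
Deleting the stranded consonants removes /t/, /ŋ/, /v/, /p/.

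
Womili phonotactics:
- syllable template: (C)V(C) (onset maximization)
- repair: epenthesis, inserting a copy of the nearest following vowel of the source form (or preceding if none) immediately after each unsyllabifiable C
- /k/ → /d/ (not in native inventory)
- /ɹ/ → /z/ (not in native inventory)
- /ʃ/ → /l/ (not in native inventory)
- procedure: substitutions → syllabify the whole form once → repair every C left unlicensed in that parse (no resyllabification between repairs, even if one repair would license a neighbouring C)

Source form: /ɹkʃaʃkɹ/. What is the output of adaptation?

Substitution: /ɹ/ → /z/, /k/ → /d/, /ʃ/ → /l/, giving /zdlaldz/.
The consonants /z/, /d/, /d/, /z/ cannot be parsed into a legal (C)V(C) syllable (at most one coda consonant is licensed; onsets are limited to one consonant).
Inserting the epenthetic vowel yields /z/ → /za/, /d/ → /da/, /d/ → /da/, /z/ → /za/.

zadalaldaza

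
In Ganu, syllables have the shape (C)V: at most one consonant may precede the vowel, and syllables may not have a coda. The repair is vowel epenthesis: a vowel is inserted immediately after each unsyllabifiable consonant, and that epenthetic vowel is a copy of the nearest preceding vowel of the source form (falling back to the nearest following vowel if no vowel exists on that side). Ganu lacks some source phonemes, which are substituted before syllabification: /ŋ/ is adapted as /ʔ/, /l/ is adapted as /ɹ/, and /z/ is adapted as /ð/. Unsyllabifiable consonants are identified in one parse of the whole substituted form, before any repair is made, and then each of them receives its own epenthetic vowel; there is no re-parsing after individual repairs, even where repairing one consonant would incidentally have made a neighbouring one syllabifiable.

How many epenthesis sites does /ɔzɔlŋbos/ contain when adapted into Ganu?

3

After substitution the input is /ɔðɔɹʔbos/.
The unsyllabifiable consonants are /ɹ/, /ʔ/, /s/; each receives one epenthetic vowel.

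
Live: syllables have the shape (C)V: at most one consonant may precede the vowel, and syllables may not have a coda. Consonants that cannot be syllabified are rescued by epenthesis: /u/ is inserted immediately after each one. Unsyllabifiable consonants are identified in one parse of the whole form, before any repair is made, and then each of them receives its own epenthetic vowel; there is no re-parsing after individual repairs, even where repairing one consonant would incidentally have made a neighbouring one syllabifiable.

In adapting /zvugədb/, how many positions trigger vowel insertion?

The unsyllabifiable consonants are /z/, /d/, /b/; each receives one epenthetic vowel.

3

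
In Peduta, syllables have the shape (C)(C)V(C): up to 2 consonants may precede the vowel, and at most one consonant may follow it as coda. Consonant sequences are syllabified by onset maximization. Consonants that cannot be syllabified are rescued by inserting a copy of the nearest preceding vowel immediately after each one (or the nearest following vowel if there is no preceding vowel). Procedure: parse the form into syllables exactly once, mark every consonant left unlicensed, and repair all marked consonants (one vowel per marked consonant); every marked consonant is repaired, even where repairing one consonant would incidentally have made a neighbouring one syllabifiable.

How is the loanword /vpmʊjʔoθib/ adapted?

The consonants /v/ cannot be parsed into a legal (C)(C)V(C) syllable (at most one coda consonant is licensed; onsets may contain at most 2 consonants).
Each unlicensed consonant becomes the onset of a new syllable: /v/ → /vʊ/.

vʊpmʊjʔoθib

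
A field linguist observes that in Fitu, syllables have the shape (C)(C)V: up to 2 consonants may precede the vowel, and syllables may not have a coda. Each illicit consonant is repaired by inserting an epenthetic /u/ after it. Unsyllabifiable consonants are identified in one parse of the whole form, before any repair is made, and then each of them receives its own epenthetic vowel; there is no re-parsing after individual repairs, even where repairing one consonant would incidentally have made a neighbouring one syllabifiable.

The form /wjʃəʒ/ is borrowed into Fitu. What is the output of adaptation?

Under (C)(C)V, the unsyllabifiable consonants are /w/, /ʒ/ (no codas are permitted; onsets may contain at most 2 consonants).
Each unlicensed consonant becomes the onset of a new syllable: /w/ → /wu/, /ʒ/ → /ʒu/.

wujʃəʒu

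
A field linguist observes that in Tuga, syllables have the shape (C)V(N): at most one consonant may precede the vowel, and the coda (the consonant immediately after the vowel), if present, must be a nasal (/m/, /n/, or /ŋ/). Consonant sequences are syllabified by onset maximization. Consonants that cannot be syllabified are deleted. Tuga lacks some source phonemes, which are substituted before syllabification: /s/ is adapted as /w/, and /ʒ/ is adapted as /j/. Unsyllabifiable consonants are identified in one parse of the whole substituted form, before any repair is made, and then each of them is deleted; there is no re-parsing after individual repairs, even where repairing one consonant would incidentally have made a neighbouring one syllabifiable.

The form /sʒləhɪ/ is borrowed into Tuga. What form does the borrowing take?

Substitution: /s/ → /w/, /ʒ/ → /j/, giving /wjləhɪ/.
Syllabifying with onset maximization leaves /w/, /j/ stranded (only a nasal (/m/, /n/, or /ŋ/) is licensed in coda position; onsets are limited to one consonant).
Deleting the stranded consonants removes /w/, /j/.

ləhɪ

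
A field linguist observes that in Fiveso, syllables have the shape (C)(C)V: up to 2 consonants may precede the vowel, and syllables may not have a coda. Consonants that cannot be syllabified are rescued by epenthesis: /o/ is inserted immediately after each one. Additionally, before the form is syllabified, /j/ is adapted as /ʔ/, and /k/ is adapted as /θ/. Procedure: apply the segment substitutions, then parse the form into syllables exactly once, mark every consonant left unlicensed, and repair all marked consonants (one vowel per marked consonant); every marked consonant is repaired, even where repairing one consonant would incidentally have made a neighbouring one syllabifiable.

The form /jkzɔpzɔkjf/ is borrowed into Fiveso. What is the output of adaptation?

ʔoθzɔpzɔθoʔofo

Substitution: /j/ → /ʔ/, /k/ → /θ/, giving /ʔθzɔpzɔθʔf/.
Syllabifying with onset maximization leaves /ʔ/, /θ/, /ʔ/, /f/ stranded (no codas are permitted; onsets may contain at most 2 consonants).
Each unlicensed consonant becomes the onset of a new syllable: /ʔ/ → /ʔo/, /θ/ → /θo/, /ʔ/ → /ʔo/, /f/ → /fo/.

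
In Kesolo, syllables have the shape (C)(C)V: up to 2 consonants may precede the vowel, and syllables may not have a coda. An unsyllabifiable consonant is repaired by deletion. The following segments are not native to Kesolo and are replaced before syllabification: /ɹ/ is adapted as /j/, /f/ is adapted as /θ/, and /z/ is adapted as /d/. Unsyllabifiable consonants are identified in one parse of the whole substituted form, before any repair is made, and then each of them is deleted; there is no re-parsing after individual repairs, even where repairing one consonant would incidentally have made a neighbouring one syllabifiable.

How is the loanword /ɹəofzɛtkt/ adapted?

Substitution: /ɹ/ → /j/, /f/ → /θ/, /z/ → /d/, giving /jəoθdɛtkt/.
Syllabifying with onset maximization leaves /t/, /k/, /t/ stranded (no codas are permitted; onsets may contain at most 2 consonants).
Each unlicensed consonant is deleted: /t/, /k/, /t/.

jəoθdɛ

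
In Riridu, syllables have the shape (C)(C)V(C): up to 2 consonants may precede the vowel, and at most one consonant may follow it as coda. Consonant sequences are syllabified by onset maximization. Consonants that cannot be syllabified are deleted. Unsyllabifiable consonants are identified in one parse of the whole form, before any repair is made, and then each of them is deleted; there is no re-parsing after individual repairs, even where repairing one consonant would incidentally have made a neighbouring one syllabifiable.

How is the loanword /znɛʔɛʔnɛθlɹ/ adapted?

The consonants /l/, /ɹ/ cannot be parsed into a legal (C)(C)V(C) syllable (at most one coda consonant is licensed; onsets may contain at most 2 consonants).
Deleting the stranded consonants removes /l/, /ɹ/.

znɛʔɛʔnɛθ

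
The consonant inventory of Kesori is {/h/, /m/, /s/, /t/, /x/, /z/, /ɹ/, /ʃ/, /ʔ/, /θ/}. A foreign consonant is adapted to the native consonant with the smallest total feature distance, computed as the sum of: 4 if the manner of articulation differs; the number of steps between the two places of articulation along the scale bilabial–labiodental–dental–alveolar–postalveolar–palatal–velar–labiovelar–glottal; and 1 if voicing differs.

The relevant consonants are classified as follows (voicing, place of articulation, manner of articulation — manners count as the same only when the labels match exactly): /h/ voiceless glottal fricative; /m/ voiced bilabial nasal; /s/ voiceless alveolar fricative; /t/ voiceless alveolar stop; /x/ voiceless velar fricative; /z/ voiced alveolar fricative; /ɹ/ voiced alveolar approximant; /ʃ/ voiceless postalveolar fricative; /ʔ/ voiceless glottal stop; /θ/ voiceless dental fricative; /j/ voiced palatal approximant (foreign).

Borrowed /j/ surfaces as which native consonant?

/ɹ/ is closest: same manner (approximant), place distance 2 (palatal→alveolar), same voicing; total 2. Next closest is /x/ at distance 6.

ɹ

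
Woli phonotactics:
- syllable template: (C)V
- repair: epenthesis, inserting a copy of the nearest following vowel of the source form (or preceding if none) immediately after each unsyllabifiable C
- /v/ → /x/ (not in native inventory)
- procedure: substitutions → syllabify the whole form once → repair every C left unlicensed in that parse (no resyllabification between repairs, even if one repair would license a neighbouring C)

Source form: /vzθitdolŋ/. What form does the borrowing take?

Substitution: /v/ → /x/, giving /xzθitdolŋ/.
Syllabifying with onset maximization leaves /x/, /z/, /t/, /l/, /ŋ/ stranded (no codas are permitted; onsets are limited to one consonant).
Inserting the epenthetic vowel yields /x/ → /xi/, /z/ → /zi/, /t/ → /to/, /l/ → /lo/, /ŋ/ → /ŋo/.

xiziθitodoloŋo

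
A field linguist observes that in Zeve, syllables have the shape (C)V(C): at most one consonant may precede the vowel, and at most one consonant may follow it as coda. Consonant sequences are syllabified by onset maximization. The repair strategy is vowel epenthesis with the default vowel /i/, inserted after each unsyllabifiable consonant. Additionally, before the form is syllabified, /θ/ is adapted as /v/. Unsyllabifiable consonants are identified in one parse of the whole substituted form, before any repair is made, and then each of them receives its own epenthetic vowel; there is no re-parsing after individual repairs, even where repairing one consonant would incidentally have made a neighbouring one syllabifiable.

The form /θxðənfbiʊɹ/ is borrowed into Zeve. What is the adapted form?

Substitution: /θ/ → /v/, giving /vxðənfbiʊɹ/.
Under (C)V(C), the unsyllabifiable consonants are /v/, /x/, /f/ (at most one coda consonant is licensed; onsets are limited to one consonant).
Epenthesis after each stranded consonant: /v/ → /vi/, /x/ → /xi/, /f/ → /fi/.

vixiðənfibiʊɹ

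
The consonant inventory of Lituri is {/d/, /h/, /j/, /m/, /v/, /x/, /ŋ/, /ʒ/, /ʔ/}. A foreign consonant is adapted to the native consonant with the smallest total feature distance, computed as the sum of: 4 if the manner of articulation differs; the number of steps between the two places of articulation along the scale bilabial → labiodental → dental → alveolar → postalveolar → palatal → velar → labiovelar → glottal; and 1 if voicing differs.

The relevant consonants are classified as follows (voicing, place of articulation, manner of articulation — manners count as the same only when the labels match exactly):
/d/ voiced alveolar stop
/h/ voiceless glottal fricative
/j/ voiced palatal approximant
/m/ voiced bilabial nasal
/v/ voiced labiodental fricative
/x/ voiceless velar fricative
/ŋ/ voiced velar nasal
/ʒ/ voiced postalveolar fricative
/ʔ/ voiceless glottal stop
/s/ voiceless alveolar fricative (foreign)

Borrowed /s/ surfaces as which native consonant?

ʒ

/ʒ/ is closest: same manner (fricative), place distance 1 (alveolar→postalveolar), voicing differs (+1); total 2. Next closest is /v/ at distance 3.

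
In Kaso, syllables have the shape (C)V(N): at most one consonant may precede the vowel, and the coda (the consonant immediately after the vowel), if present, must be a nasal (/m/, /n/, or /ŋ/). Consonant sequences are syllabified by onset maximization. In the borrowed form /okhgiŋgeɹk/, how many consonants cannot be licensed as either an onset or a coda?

4

Under (C)V(N), the unsyllabifiable consonants are /k/, /h/, /ɹ/, /k/ (only a nasal (/m/, /n/, or /ŋ/) is licensed in coda position; onsets are limited to one consonant).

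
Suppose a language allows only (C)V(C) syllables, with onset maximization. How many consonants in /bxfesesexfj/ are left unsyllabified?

4

Syllabifying with onset maximization leaves /b/, /x/, /f/, /j/ stranded (at most one coda consonant is licensed; onsets are limited to one consonant).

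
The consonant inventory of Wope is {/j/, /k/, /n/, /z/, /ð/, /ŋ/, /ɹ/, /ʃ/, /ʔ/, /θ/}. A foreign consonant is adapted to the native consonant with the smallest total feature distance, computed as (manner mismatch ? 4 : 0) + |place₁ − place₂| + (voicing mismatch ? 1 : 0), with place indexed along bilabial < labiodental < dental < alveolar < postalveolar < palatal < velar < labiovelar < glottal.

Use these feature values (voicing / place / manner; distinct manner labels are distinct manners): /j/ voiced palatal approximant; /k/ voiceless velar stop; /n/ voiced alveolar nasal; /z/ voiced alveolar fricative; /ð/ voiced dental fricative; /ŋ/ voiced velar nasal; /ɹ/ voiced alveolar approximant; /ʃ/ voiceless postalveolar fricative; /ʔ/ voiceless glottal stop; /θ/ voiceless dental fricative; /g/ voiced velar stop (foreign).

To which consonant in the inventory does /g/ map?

k

/k/ is closest: same manner (stop), place distance 0 (velar→velar), voicing differs (+1); total 1. Next closest is /ʔ/ at distance 3.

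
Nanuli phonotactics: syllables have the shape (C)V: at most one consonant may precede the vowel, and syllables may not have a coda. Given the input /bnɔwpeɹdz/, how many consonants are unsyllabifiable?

5

The consonants /b/, /w/, /ɹ/, /d/, /z/ cannot be parsed into a legal (C)V syllable (no codas are permitted; onsets are limited to one consonant).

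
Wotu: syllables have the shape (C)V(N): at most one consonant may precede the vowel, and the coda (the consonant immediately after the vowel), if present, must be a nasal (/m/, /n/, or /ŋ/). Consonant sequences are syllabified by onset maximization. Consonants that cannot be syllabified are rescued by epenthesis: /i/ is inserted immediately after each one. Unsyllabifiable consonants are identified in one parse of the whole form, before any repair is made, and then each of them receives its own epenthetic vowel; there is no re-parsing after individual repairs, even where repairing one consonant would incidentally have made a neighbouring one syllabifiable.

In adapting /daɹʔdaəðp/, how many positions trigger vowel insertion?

The unsyllabifiable consonants are /ɹ/, /ʔ/, /ð/, /p/; each receives one epenthetic vowel.

4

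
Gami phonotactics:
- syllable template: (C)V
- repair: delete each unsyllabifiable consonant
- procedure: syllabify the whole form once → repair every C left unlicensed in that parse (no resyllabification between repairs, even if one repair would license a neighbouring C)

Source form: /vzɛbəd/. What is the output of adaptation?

zɛbə

Syllabifying with onset maximization leaves /v/, /d/ stranded (no codas are permitted; onsets are limited to one consonant).
Each unlicensed consonant is deleted: /v/, /d/.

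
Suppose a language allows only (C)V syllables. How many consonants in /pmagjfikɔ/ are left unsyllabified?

The consonants /p/, /g/, /j/ cannot be parsed into a legal (C)V syllable (no codas are permitted; onsets are limited to one consonant).

3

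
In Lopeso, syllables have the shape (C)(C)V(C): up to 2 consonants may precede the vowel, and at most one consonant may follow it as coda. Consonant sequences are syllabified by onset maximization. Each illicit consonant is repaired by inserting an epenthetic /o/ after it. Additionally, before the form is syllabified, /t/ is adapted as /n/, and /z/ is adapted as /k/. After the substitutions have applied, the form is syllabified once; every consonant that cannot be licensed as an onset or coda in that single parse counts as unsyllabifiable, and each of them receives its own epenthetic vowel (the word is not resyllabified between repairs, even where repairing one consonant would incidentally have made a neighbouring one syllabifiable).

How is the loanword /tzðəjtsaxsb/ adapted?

Substitution: /t/ → /n/, /z/ → /k/, giving /nkðəjnsaxsb/.
Under (C)(C)V(C), the unsyllabifiable consonants are /n/, /s/, /b/ (at most one coda consonant is licensed; onsets may contain at most 2 consonants).
Inserting the epenthetic vowel yields /n/ → /no/, /s/ → /so/, /b/ → /bo/.

nokðəjnsaxsobo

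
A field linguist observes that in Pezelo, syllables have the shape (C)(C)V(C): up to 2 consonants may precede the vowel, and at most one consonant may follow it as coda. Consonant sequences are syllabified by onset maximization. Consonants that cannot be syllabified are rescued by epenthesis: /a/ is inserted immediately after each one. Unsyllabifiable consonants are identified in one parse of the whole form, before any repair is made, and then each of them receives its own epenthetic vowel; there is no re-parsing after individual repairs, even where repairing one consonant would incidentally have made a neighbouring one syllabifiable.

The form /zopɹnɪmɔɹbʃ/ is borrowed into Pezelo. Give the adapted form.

The consonants /b/, /ʃ/ cannot be parsed into a legal (C)(C)V(C) syllable (at most one coda consonant is licensed; onsets may contain at most 2 consonants).
Epenthesis after each stranded consonant: /b/ → /ba/, /ʃ/ → /ʃa/.

zopɹnɪmɔɹbaʃa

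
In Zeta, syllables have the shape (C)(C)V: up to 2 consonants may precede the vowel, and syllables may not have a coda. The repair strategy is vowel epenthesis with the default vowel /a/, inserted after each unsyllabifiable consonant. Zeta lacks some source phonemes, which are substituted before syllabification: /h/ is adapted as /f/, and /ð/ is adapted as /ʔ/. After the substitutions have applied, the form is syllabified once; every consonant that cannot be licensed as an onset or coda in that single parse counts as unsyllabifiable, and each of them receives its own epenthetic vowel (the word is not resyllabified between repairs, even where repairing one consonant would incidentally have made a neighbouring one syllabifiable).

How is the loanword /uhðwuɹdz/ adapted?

ufaʔwuɹadaza

Substitution: /h/ → /f/, /ð/ → /ʔ/, giving /ufʔwuɹdz/.
Under (C)(C)V, the unsyllabifiable consonants are /f/, /ɹ/, /d/, /z/ (no codas are permitted; onsets may contain at most 2 consonants).
Each unlicensed consonant becomes the onset of a new syllable: /f/ → /fa/, /ɹ/ → /ɹa/, /d/ → /da/, /z/ → /za/.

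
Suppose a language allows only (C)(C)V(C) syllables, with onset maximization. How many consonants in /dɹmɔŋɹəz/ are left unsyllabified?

1

Under (C)(C)V(C), the unsyllabifiable consonants are /d/ (at most one coda consonant is licensed; onsets may contain at most 2 consonants).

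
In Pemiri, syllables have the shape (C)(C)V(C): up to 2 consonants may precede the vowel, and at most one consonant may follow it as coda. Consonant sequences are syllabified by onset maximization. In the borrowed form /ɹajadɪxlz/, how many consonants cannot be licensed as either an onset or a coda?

The consonants /l/, /z/ cannot be parsed into a legal (C)(C)V(C) syllable (at most one coda consonant is licensed; onsets may contain at most 2 consonants).

2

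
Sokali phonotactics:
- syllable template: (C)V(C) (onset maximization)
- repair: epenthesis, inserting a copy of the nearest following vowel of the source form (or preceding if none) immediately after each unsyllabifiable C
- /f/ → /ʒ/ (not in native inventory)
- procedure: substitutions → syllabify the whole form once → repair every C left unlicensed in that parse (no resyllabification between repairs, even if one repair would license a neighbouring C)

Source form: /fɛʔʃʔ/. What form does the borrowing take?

ʒɛʔʃɛʔɛ

Substitution: /f/ → /ʒ/, giving /ʒɛʔʃʔ/.
The consonants /ʃ/, /ʔ/ cannot be parsed into a legal (C)V(C) syllable (at most one coda consonant is licensed; onsets are limited to one consonant).
Each unlicensed consonant becomes the onset of a new syllable: /ʃ/ → /ʃɛ/, /ʔ/ → /ʔɛ/.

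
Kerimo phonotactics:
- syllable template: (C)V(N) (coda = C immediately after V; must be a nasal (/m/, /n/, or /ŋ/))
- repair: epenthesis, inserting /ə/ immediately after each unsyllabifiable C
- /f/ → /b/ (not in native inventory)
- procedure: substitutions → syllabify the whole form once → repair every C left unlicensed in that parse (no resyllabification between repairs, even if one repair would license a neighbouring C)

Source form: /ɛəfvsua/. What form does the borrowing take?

Substitution: /f/ → /b/, giving /ɛəbvsua/.
Syllabifying with onset maximization leaves /b/, /v/ stranded (only a nasal (/m/, /n/, or /ŋ/) is licensed in coda position; onsets are limited to one consonant).
Each unlicensed consonant becomes the onset of a new syllable: /b/ → /bə/, /v/ → /və/.

ɛəbəvəsua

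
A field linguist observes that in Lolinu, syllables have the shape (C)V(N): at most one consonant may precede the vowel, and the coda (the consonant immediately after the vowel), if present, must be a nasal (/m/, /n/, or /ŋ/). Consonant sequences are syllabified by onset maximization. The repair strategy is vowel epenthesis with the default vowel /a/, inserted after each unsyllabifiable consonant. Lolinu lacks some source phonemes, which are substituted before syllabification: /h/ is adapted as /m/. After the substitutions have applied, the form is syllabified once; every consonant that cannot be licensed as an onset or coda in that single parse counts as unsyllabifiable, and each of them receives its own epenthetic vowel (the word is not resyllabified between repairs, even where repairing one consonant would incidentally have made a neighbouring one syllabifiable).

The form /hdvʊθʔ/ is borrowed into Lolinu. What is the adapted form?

Substitution: /h/ → /m/, giving /mdvʊθʔ/.
Under (C)V(N), the unsyllabifiable consonants are /m/, /d/, /θ/, /ʔ/ (only a nasal (/m/, /n/, or /ŋ/) is licensed in coda position; onsets are limited to one consonant).
Inserting the epenthetic vowel yields /m/ → /ma/, /d/ → /da/, /θ/ → /θa/, /ʔ/ → /ʔa/.

madavʊθaʔa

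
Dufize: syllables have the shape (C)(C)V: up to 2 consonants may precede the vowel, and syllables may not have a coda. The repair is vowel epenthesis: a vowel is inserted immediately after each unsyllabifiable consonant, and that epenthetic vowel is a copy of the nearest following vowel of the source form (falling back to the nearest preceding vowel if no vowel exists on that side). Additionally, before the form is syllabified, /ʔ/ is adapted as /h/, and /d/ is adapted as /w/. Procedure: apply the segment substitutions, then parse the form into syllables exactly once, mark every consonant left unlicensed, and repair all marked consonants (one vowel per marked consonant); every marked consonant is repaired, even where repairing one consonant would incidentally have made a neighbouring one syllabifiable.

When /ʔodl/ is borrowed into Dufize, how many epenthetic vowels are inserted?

After substitution the input is /howl/.
The unsyllabifiable consonants are /w/, /l/; each receives one epenthetic vowel.

2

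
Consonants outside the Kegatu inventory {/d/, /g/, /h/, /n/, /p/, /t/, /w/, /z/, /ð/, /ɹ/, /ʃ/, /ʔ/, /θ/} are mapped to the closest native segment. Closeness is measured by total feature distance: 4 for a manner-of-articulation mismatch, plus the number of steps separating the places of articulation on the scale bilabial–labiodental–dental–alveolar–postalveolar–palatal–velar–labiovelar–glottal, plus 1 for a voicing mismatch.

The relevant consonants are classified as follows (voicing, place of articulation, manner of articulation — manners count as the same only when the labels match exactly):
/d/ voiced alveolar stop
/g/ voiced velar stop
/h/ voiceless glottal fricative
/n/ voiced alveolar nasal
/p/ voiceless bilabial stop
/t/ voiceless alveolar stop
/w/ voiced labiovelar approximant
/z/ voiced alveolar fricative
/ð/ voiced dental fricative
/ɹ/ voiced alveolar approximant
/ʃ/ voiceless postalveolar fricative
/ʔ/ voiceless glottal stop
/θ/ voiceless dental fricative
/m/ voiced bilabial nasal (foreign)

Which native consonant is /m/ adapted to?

n

/n/ is closest: same manner (nasal), place distance 3 (bilabial→alveolar), same voicing; total 3. Next closest is /p/ at distance 5.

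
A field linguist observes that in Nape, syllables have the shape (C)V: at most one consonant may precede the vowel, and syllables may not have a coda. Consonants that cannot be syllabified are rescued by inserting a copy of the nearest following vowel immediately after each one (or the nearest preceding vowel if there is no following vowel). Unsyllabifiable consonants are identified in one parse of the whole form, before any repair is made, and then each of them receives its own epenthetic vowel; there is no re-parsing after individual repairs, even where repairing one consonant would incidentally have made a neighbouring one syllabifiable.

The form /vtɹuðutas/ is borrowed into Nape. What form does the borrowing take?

vutuɹuðutasa

Syllabifying with onset maximization leaves /v/, /t/, /s/ stranded (no codas are permitted; onsets are limited to one consonant).
Inserting the epenthetic vowel yields /v/ → /vu/, /t/ → /tu/, /s/ → /sa/.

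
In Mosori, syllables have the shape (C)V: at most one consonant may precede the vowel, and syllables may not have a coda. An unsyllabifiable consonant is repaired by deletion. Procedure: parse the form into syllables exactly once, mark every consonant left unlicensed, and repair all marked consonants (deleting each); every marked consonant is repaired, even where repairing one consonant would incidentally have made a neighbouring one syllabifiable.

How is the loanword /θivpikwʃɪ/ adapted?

Under (C)V, the unsyllabifiable consonants are /v/, /k/, /w/ (no codas are permitted; onsets are limited to one consonant).
Each unlicensed consonant is deleted: /v/, /k/, /w/.

θipiʃɪ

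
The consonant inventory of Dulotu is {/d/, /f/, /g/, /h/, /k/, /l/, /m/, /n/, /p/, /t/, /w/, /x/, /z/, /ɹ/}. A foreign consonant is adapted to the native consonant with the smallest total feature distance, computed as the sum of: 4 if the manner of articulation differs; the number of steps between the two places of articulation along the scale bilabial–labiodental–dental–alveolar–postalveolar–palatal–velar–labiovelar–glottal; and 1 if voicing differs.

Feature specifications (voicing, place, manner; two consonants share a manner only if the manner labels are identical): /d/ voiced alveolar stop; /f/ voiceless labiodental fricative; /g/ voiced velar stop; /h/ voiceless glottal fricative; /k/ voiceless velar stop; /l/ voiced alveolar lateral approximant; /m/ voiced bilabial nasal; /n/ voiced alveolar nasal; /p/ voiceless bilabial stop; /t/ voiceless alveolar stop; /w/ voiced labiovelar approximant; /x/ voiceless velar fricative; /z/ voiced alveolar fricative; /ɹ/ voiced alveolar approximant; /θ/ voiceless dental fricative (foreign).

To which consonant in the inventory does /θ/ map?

/f/ is closest: same manner (fricative), place distance 1 (dental→labiodental), same voicing; total 1. Next closest is /z/ at distance 2.

f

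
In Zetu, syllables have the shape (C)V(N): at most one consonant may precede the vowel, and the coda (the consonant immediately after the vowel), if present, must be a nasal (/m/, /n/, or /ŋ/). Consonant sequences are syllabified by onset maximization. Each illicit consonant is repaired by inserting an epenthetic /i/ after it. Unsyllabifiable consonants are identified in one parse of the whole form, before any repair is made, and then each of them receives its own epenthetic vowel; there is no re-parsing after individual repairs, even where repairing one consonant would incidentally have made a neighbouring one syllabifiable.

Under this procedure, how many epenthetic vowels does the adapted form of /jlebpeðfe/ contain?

The unsyllabifiable consonants are /j/, /b/, /ð/; each receives one epenthetic vowel.

3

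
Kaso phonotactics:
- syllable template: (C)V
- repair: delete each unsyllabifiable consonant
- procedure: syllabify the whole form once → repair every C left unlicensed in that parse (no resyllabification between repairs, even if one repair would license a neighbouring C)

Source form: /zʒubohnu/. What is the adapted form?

ʒubonu

Under (C)V, the unsyllabifiable consonants are /z/, /h/ (no codas are permitted; onsets are limited to one consonant).
Deleting the stranded consonants removes /z/, /h/.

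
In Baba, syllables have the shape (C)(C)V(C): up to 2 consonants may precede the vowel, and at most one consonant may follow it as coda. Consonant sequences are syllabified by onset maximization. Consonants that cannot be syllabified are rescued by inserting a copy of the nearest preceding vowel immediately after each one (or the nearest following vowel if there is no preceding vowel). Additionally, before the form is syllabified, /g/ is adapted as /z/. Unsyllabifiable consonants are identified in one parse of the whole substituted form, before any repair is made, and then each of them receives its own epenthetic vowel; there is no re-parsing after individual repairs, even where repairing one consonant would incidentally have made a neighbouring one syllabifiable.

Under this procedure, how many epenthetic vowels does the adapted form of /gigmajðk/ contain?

After substitution the input is /zizmajðk/.
The unsyllabifiable consonants are /ð/, /k/; each receives one epenthetic vowel.

2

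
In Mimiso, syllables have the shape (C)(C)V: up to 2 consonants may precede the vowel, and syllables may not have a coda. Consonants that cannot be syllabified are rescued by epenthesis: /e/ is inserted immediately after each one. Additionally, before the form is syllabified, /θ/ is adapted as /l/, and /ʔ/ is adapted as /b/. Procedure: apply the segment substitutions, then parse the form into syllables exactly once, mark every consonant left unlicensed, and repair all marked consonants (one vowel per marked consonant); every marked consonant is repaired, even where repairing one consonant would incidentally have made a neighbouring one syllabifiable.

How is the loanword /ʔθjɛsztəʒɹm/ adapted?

beljɛseztəʒeɹeme

Substitution: /ʔ/ → /b/, /θ/ → /l/, giving /bljɛsztəʒɹm/.
Under (C)(C)V, the unsyllabifiable consonants are /b/, /s/, /ʒ/, /ɹ/, /m/ (no codas are permitted; onsets may contain at most 2 consonants).
Each unlicensed consonant becomes the onset of a new syllable: /b/ → /be/, /s/ → /se/, /ʒ/ → /ʒe/, /ɹ/ → /ɹe/, /m/ → /me/.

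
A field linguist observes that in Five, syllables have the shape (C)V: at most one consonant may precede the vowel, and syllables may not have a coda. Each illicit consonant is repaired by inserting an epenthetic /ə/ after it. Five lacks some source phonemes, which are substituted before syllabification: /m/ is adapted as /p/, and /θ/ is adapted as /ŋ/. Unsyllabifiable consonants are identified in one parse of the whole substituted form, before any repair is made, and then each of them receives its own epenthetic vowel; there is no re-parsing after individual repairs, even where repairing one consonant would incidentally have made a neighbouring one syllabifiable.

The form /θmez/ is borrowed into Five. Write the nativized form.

Substitution: /θ/ → /ŋ/, /m/ → /p/, giving /ŋpez/.
Under (C)V, the unsyllabifiable consonants are /ŋ/, /z/ (no codas are permitted; onsets are limited to one consonant).
Each unlicensed consonant becomes the onset of a new syllable: /ŋ/ → /ŋə/, /z/ → /zə/.

ŋəpezə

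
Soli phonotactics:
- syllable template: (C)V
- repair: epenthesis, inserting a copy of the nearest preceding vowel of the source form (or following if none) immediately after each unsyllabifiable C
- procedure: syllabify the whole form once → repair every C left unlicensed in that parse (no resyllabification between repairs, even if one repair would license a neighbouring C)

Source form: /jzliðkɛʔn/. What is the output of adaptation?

Under (C)V, the unsyllabifiable consonants are /j/, /z/, /ð/, /ʔ/, /n/ (no codas are permitted; onsets are limited to one consonant).
Each unlicensed consonant becomes the onset of a new syllable: /j/ → /ji/, /z/ → /zi/, /ð/ → /ði/, /ʔ/ → /ʔɛ/, /n/ → /nɛ/.

jiziliðikɛʔɛnɛ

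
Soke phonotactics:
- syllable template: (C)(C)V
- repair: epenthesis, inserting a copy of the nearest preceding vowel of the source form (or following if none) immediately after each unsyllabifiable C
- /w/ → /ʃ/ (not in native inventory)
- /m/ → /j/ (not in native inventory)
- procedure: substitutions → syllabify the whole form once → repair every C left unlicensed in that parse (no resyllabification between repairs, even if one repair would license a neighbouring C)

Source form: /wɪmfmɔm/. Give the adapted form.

Substitution: /w/ → /ʃ/, /m/ → /j/, giving /ʃɪjfjɔj/.
Syllabifying with onset maximization leaves /j/, /j/ stranded (no codas are permitted; onsets may contain at most 2 consonants).
Each unlicensed consonant becomes the onset of a new syllable: /j/ → /jɪ/, /j/ → /jɔ/.

ʃɪjɪfjɔjɔ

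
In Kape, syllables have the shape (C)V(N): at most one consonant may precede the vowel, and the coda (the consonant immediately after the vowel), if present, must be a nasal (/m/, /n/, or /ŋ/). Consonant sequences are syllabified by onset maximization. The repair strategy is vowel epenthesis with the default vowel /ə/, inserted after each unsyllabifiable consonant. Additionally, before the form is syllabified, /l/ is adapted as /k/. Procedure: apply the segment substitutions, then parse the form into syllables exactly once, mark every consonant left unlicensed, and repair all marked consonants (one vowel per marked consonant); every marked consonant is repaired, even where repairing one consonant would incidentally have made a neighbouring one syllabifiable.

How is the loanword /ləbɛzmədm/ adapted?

Substitution: /l/ → /k/, giving /kəbɛzmədm/.
Syllabifying with onset maximization leaves /z/, /d/, /m/ stranded (only a nasal (/m/, /n/, or /ŋ/) is licensed in coda position; onsets are limited to one consonant).
Inserting the epenthetic vowel yields /z/ → /zə/, /d/ → /də/, /m/ → /mə/.

kəbɛzəmədəmə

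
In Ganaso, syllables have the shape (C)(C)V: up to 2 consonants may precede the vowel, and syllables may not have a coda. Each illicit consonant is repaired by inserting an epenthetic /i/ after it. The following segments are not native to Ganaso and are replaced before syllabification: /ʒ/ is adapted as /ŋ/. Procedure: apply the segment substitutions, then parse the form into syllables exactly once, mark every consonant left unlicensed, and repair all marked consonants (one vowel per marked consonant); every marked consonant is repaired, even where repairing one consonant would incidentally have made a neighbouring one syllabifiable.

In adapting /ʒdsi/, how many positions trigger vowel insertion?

After substitution the input is /ŋdsi/.
The unsyllabifiable consonants are /ŋ/; each receives one epenthetic vowel.

1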